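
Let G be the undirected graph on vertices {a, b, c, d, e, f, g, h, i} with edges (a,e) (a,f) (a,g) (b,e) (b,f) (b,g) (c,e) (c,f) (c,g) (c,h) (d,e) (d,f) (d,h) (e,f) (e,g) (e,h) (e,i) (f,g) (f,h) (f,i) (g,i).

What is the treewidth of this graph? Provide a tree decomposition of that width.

Each bag holds 4 vertices, so the decomposition has width 3, which upper-bounds the treewidth. For the lower bound, the 4 vertices {d, e, f, h} are pairwise adjacent, and any tree decomposition puts a clique entirely inside one bag — forcing width ≥ 3. The upper and lower bounds meet at 3, so that is the treewidth.

Treewidth 3.
Bags: B1 = {c, e, f, h}  B2 = {c, e, f, g}  B3 = {b, e, f, g}  B4 = {a, e, f, g}  B5 = {e, f, g, i}  B6 = {d, e, f, h}
Tree: B1–B2, B2–B3, B2–B4, B2–B5, B1–B6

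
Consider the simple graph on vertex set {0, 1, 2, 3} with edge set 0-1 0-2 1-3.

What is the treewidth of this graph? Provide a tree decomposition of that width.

Each bag holds 2 vertices, so the decomposition has width 1, which upper-bounds the treewidth. Any graph with an edge has treewidth ≥ 1, and G has the edge 0–1. Therefore the treewidth is 1.

Treewidth 1.
Bags: B1 = {0, 1}  B2 = {0, 2}  B3 = {1, 3}
Tree: B1–B2, B1–B3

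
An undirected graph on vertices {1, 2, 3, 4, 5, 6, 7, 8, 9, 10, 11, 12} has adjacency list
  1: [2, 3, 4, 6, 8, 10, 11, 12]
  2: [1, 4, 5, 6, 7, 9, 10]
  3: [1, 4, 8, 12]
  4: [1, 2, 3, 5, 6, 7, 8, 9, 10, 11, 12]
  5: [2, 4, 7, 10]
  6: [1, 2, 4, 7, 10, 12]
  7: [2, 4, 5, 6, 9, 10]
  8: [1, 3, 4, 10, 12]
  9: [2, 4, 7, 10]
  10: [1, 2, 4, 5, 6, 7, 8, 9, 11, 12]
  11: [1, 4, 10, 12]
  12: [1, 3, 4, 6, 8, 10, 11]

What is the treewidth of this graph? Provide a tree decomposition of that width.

Every bag has size at most 5, so the width is 5 − 1 = 4 and tw(G) ≤ 4. On the other hand G contains the 5-clique {1, 2, 4, 6, 10}. A clique must lie in a single bag of any decomposition, so no decomposition can have width below 4. Combining the bounds, tw(G) = 4.

Treewidth 4.
Bags: B1 = {1, 4, 6, 10, 12}  B2 = {1, 2, 4, 6, 10}  B3 = {1, 4, 8, 10, 12}  B4 = {1, 3, 4, 8, 12}  B5 = {2, 4, 6, 7, 10}  B6 = {2, 4, 5, 7, 10}  B7 = {1, 4, 10, 11, 12}  B8 = {2, 4, 7, 9, 10}
Tree: B1–B2, B1–B3, B3–B4, B2–B5, B5–B6, B1–B7, B5–B8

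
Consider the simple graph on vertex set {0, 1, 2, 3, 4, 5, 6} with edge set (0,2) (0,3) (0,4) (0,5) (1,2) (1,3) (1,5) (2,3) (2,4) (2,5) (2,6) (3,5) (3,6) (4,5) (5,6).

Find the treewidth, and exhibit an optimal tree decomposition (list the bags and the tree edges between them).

Treewidth 3.
One such decomposition:
Bags: B1 = {2, 3, 5, 6}  B2 = {0, 2, 3, 5}  B3 = {0, 2, 4, 5}  B4 = {1, 2, 3, 5}
Tree: B1–B2, B2–B3, B1–B4

The largest bag has 4 vertices, giving width 3; this decomposition certifies tw(G) ≤ 3. On the other hand G contains the 4-clique {0, 2, 3, 5}. A clique must lie in a single bag of any decomposition, so no decomposition can have width below 3. The upper and lower bounds meet at 3, so that is the treewidth.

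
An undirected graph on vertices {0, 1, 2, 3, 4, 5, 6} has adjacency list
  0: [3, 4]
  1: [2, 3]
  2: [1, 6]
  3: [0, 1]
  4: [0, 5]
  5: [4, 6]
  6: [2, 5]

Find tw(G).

2

A width-2 tree decomposition is:
Bags: B1 = {0, 4, 5}  B2 = {0, 3, 5}  B3 = {1, 3, 5}  B4 = {1, 2, 5}  B5 = {2, 5, 6}
Tree: B1–B2, B2–B3, B3–B4, B4–B5
Each bag holds 3 vertices, so the decomposition has width 2, which upper-bounds the treewidth. For the lower bound, G contains the cycle 5–4–0–3–1–2–6–5, so G is not a forest; only forests have treewidth ≤ 1, hence tw(G) ≥ 2. Combining the bounds, tw(G) = 2.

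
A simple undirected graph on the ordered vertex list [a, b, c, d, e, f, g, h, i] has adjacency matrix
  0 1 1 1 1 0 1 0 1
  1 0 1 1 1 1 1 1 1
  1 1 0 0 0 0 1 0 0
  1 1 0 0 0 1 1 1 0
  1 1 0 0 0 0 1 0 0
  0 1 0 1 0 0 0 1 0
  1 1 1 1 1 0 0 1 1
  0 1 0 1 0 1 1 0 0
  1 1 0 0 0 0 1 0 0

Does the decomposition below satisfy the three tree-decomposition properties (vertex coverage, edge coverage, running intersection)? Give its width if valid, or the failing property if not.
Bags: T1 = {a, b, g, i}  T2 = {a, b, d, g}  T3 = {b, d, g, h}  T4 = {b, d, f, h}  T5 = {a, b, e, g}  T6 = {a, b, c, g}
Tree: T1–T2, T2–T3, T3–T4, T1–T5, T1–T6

Yes; width 3.

Checking the three conditions: (i) the bags cover all of {a, b, c, d, e, f, g, h, i}; (ii) for each edge, some bag contains both endpoints; (iii) the bags containing any fixed vertex form a subtree. All hold, so the decomposition is valid with width 4 − 1 = 3.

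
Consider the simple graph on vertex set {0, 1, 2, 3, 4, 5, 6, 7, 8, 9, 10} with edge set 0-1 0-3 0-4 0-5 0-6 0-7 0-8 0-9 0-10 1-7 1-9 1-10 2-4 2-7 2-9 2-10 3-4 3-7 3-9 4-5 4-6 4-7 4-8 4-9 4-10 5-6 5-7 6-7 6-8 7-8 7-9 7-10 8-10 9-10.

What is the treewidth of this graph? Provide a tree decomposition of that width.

Each bag holds 5 vertices, so the decomposition has width 4, which upper-bounds the treewidth. On the other hand G contains the 5-clique {0, 1, 7, 9, 10}. A clique must lie in a single bag of any decomposition, so no decomposition can have width below 4. Hence tw(G) = 4 exactly.

Treewidth 4.
One optimal decomposition is:
Bags: B1 = {0, 4, 7, 9, 10}  B2 = {0, 3, 4, 7, 9}  B3 = {2, 4, 7, 9, 10}  B4 = {0, 4, 7, 8, 10}  B5 = {0, 4, 6, 7, 8}  B6 = {0, 4, 5, 6, 7}  B7 = {0, 1, 7, 9, 10}
Tree: B1–B2, B1–B3, B1–B4, B4–B5, B5–B6, B1–B7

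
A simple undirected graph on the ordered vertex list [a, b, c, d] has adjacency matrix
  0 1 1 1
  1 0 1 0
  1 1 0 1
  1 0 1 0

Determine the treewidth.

A width-2 tree decomposition is:
Bags: B1 = {a, b, c}  B2 = {a, c, d}
Tree: B1–B2
Each bag holds 3 vertices, so the decomposition has width 2, which upper-bounds the treewidth. Conversely, {a, c, d} is a clique of size 3, and the vertices of any clique must share a bag in every tree decomposition; so some bag has ≥ 3 vertices and tw(G) ≥ 2. The upper and lower bounds meet at 2, so that is the treewidth.

2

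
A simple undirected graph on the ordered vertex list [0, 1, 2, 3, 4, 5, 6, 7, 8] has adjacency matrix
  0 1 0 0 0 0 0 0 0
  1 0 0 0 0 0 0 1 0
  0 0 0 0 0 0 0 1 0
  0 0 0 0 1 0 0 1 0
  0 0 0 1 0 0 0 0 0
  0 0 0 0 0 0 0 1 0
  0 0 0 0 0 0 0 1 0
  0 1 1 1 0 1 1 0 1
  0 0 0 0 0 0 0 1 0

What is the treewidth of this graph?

1

A width-1 tree decomposition is:
Bags: B1 = {7, 8}  B2 = {2, 7}  B3 = {1, 7}  B4 = {5, 7}  B5 = {3, 7}  B6 = {6, 7}  B7 = {3, 4}  B8 = {0, 1}
Tree: B1–B2, B2–B3, B2–B4, B1–B5, B5–B6, B5–B7, B3–B8
The largest bag has 2 vertices, giving width 1; this decomposition certifies tw(G) ≤ 1. G has an edge, so its treewidth is at least 1. The upper and lower bounds meet at 1, so that is the treewidth.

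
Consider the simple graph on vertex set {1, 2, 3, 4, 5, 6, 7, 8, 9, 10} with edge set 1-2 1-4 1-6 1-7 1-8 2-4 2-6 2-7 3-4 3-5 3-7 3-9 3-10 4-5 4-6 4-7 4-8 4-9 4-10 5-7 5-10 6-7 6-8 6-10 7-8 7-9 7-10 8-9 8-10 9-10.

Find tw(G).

4

A width-4 tree decomposition is:
Bags: B1 = {4, 7, 8, 9, 10}  B2 = {3, 4, 7, 9, 10}  B3 = {4, 6, 7, 8, 10}  B4 = {3, 4, 5, 7, 10}  B5 = {1, 4, 6, 7, 8}  B6 = {1, 2, 4, 6, 7}
Tree: B1–B2, B1–B3, B2–B4, B3–B5, B5–B6
The largest bag has 5 vertices, giving width 4; this decomposition certifies tw(G) ≤ 4. For the lower bound, the 5 vertices {1, 4, 6, 7, 8} are pairwise adjacent, and any tree decomposition puts a clique entirely inside one bag — forcing width ≥ 4. The upper and lower bounds meet at 4, so that is the treewidth.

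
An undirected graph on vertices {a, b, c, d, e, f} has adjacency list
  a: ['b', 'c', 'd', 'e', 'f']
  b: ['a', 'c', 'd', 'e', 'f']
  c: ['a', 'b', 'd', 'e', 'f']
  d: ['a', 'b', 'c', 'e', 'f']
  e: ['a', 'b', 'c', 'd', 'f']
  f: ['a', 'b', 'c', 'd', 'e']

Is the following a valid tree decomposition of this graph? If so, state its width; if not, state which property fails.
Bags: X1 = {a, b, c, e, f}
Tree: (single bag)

A tree decomposition must satisfy three properties: every vertex lies in some bag; for every edge, both endpoints lie together in some bag; and for every vertex, the bags containing it form a connected subtree. Here vertex d appears in no bag, so the decomposition is invalid.

No — vertex d appears in no bag.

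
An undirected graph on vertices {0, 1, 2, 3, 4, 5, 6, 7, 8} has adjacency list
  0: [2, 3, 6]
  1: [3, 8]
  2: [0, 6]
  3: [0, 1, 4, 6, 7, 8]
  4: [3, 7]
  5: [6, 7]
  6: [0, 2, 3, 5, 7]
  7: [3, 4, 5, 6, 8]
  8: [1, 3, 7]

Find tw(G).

A width-2 tree decomposition is:
Bags: B1 = {5, 6, 7}  B2 = {3, 6, 7}  B3 = {3, 7, 8}  B4 = {1, 3, 8}  B5 = {0, 3, 6}  B6 = {3, 4, 7}  B7 = {0, 2, 6}
Tree: B1–B2, B2–B3, B3–B4, B2–B5, B3–B6, B5–B7
Each bag holds 3 vertices, so the decomposition has width 2, which upper-bounds the treewidth. For the lower bound, the 3 vertices {0, 2, 6} are pairwise adjacent, and any tree decomposition puts a clique entirely inside one bag — forcing width ≥ 2. Hence tw(G) = 2 exactly.

2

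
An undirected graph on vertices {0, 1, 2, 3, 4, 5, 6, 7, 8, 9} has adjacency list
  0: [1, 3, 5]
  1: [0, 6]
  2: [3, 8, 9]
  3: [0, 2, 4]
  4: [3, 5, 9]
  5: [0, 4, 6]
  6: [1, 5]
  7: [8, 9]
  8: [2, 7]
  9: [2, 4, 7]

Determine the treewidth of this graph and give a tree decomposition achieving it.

The largest bag has 3 vertices, giving width 2; this decomposition certifies tw(G) ≤ 2. Since 6–1–0–5–6 is a cycle in G, G is not acyclic. Forests are exactly the graphs of treewidth ≤ 1, so tw(G) ≥ 2. The upper and lower bounds meet at 2, so that is the treewidth.

Treewidth 2.
Bags: B1 = {1, 5, 6}  B2 = {0, 1, 5}  B3 = {0, 4, 5}  B4 = {0, 3, 4}  B5 = {3, 4, 9}  B6 = {2, 3, 9}  B7 = {2, 7, 9}  B8 = {2, 7, 8}
Tree: B1–B2, B2–B3, B3–B4, B4–B5, B5–B6, B6–B7, B7–B8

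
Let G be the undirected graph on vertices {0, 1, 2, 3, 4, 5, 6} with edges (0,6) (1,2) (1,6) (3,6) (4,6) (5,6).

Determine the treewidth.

1

A width-1 tree decomposition is:
Bags: B1 = {5, 6}  B2 = {4, 6}  B3 = {1, 6}  B4 = {1, 2}  B5 = {0, 6}  B6 = {3, 6}
Tree: B1–B2, B1–B3, B3–B4, B1–B5, B3–B6
The largest bag has 2 vertices, giving width 1; this decomposition certifies tw(G) ≤ 1. Since G has at least one edge (e.g. 5–6), it is not an edgeless graph, so tw(G) ≥ 1. The upper and lower bounds meet at 1, so that is the treewidth.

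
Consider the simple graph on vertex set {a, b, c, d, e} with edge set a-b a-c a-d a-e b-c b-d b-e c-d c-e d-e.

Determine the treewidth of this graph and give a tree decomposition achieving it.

With just one bag of size 5, the width is 5 − 1 = 4, so tw(G) ≤ 4. On the other hand G contains the 5-clique {a, b, c, d, e}. A clique must lie in a single bag of any decomposition, so no decomposition can have width below 4. Therefore the treewidth is 4.

Treewidth 4.
Bags: B1 = {a, b, c, d, e}
Tree: (single bag)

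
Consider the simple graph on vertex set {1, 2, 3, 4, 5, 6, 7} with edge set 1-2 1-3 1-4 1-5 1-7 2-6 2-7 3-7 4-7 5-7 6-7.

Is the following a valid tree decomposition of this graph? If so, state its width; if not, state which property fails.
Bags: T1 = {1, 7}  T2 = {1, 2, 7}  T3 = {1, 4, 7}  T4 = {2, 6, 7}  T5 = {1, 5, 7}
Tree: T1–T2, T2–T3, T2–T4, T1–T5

A tree decomposition must satisfy three properties: every vertex lies in some bag; for every edge, both endpoints lie together in some bag; and for every vertex, the bags containing it form a connected subtree. Here vertex 3 appears in no bag, so the decomposition is invalid.

No — vertex 3 appears in no bag.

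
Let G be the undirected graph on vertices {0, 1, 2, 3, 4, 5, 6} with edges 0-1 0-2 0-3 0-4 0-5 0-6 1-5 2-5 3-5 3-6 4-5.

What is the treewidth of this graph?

A width-2 tree decomposition is:
Bags: B1 = {0, 1, 5}  B2 = {0, 2, 5}  B3 = {0, 3, 5}  B4 = {0, 3, 6}  B5 = {0, 4, 5}
Tree: B1–B2, B1–B3, B3–B4, B1–B5
Each bag holds 3 vertices, so the decomposition has width 2, which upper-bounds the treewidth. For the lower bound, the 3 vertices {0, 1, 5} are pairwise adjacent, and any tree decomposition puts a clique entirely inside one bag — forcing width ≥ 2. Combining the bounds, tw(G) = 2.

2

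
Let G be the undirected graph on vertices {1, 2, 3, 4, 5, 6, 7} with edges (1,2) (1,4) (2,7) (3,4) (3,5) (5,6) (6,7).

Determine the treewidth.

A width-2 tree decomposition is:
Bags: B1 = {3, 5, 6}  B2 = {3, 4, 6}  B3 = {1, 4, 6}  B4 = {1, 2, 6}  B5 = {2, 6, 7}
Tree: B1–B2, B2–B3, B3–B4, B4–B5
Each bag holds 3 vertices, so the decomposition has width 2, which upper-bounds the treewidth. The edges 6–5–3–4–1–2–7–6 form a cycle, so G is not a tree and its treewidth is at least 2. Combining the bounds, tw(G) = 2.

2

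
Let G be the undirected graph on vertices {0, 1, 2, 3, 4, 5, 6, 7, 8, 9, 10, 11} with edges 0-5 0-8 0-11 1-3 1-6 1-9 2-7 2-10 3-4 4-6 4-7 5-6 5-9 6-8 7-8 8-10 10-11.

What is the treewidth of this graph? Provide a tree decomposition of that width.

Treewidth 3.
One such decomposition:
Bags: B1 = {1, 3, 4, 9}  B2 = {1, 4, 6, 9}  B3 = {4, 5, 6, 9}  B4 = {4, 5, 6, 7}  B5 = {5, 6, 7, 8}  B6 = {0, 5, 7, 8}  B7 = {0, 2, 7, 8}  B8 = {0, 2, 8, 10}  B9 = {0, 2, 10, 11}
Tree: B1–B2, B2–B3, B3–B4, B4–B5, B5–B6, B6–B7, B7–B8, B8–B9

The largest bag has 4 vertices, giving width 3; this decomposition certifies tw(G) ≤ 3. For the lower bound: the 4 vertex sets {1,3,9}, {4}, {6}, {0,5,7,8} are disjoint, each induces a connected subgraph, and every pair is joined by at least one edge of G. Contracting each set to a single vertex therefore yields K_{4} as a minor, and since treewidth is minor-monotone, tw(G) ≥ tw(K_{4}) = 3. Hence tw(G) = 3 exactly.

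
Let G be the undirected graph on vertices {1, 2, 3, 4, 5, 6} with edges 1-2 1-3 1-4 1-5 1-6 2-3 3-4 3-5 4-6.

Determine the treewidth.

2

A width-2 tree decomposition is:
Bags: B1 = {1, 3, 4}  B2 = {1, 3, 5}  B3 = {1, 2, 3}  B4 = {1, 4, 6}
Tree: B1–B2, B2–B3, B1–B4
Each bag holds 3 vertices, so the decomposition has width 2, which upper-bounds the treewidth. On the other hand G contains the 3-clique {1, 2, 3}. A clique must lie in a single bag of any decomposition, so no decomposition can have width below 2. The upper and lower bounds meet at 2, so that is the treewidth.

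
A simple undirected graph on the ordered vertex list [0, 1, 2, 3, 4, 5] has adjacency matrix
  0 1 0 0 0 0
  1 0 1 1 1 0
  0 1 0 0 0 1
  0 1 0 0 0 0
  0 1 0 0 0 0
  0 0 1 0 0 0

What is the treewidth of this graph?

1

A width-1 tree decomposition is:
Bags: B1 = {1, 2}  B2 = {1, 4}  B3 = {0, 1}  B4 = {2, 5}  B5 = {1, 3}
Tree: B1–B2, B2–B3, B1–B4, B3–B5
Each bag holds 2 vertices, so the decomposition has width 1, which upper-bounds the treewidth. Any graph with an edge has treewidth ≥ 1, and G has the edge 1–2. The upper and lower bounds meet at 1, so that is the treewidth.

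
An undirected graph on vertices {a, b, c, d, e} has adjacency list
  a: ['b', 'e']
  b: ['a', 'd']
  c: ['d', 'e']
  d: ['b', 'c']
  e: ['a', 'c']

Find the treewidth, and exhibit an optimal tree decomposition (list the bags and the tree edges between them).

The largest bag has 3 vertices, giving width 2; this decomposition certifies tw(G) ≤ 2. For the lower bound, G contains the cycle a–e–c–d–b–a, so G is not a forest; only forests have treewidth ≤ 1, hence tw(G) ≥ 2. The upper and lower bounds meet at 2, so that is the treewidth.

Treewidth 2.
One optimal decomposition is:
Bags: B1 = {a, c, e}  B2 = {a, c, d}  B3 = {a, b, d}
Tree: B1–B2, B2–B3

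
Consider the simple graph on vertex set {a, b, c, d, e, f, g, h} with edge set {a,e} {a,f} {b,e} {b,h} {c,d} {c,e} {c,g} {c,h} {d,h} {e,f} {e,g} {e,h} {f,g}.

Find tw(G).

A width-2 tree decomposition is:
Bags: B1 = {c, e, h}  B2 = {c, e, g}  B3 = {e, f, g}  B4 = {c, d, h}  B5 = {a, e, f}  B6 = {b, e, h}
Tree: B1–B2, B2–B3, B1–B4, B3–B5, B1–B6
Every bag has size at most 3, so the width is 3 − 1 = 2 and tw(G) ≤ 2. Conversely, {c, d, h} is a clique of size 3, and the vertices of any clique must share a bag in every tree decomposition; so some bag has ≥ 3 vertices and tw(G) ≥ 2. The upper and lower bounds meet at 2, so that is the treewidth.

2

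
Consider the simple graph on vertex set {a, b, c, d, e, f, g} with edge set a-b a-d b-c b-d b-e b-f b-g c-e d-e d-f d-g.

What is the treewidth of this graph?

2

A width-2 tree decomposition is:
Bags: B1 = {b, d, f}  B2 = {b, d, e}  B3 = {b, d, g}  B4 = {b, c, e}  B5 = {a, b, d}
Tree: B1–B2, B2–B3, B2–B4, B1–B5
The largest bag has 3 vertices, giving width 2; this decomposition certifies tw(G) ≤ 2. On the other hand G contains the 3-clique {b, d, g}. A clique must lie in a single bag of any decomposition, so no decomposition can have width below 2. Hence tw(G) = 2 exactly.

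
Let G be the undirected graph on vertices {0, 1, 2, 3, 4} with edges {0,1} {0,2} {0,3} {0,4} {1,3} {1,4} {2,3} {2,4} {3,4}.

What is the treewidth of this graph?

A width-3 tree decomposition is:
Bags: B1 = {0, 2, 3, 4}  B2 = {0, 1, 3, 4}
Tree: B1–B2
Every bag has size at most 4, so the width is 4 − 1 = 3 and tw(G) ≤ 3. Conversely, {0, 1, 3, 4} is a clique of size 4, and the vertices of any clique must share a bag in every tree decomposition; so some bag has ≥ 4 vertices and tw(G) ≥ 3. Hence tw(G) = 3 exactly.

3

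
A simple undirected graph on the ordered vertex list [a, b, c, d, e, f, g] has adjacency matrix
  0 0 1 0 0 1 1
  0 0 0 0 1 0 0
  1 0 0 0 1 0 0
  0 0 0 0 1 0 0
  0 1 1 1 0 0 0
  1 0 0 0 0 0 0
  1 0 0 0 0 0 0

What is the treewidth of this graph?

1

A width-1 tree decomposition is:
Bags: B1 = {c, e}  B2 = {b, e}  B3 = {a, c}  B4 = {a, f}  B5 = {d, e}  B6 = {a, g}
Tree: B1–B2, B1–B3, B3–B4, B2–B5, B4–B6
Each bag holds 2 vertices, so the decomposition has width 1, which upper-bounds the treewidth. G has an edge, so its treewidth is at least 1. Therefore the treewidth is 1.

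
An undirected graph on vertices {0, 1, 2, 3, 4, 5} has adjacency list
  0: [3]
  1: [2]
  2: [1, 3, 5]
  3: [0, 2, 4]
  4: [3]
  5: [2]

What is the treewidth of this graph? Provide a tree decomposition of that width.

Every bag has size at most 2, so the width is 2 − 1 = 1 and tw(G) ≤ 1. G has an edge, so its treewidth is at least 1. Therefore the treewidth is 1.

Treewidth 1.
One such decomposition:
Bags: B1 = {2, 5}  B2 = {2, 3}  B3 = {1, 2}  B4 = {0, 3}  B5 = {3, 4}
Tree: B1–B2, B2–B3, B2–B4, B4–B5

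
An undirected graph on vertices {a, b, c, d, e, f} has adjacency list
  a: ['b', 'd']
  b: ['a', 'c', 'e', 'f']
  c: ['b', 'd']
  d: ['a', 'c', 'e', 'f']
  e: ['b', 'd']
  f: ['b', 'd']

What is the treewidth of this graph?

A width-2 tree decomposition is:
Bags: B1 = {b, d, e}  B2 = {b, d, f}  B3 = {b, c, d}  B4 = {a, b, d}
Tree: B1–B2, B2–B3, B3–B4
The largest bag has 3 vertices, giving width 2; this decomposition certifies tw(G) ≤ 2. The edges e–b–f–d–e form a cycle, so G is not a tree and its treewidth is at least 2. The upper and lower bounds meet at 2, so that is the treewidth.

2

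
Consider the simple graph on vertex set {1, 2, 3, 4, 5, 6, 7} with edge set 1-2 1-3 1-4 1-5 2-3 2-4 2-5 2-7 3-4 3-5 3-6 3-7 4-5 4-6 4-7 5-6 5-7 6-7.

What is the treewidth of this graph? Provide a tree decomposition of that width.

Treewidth 4.
One such decomposition:
Bags: B1 = {3, 4, 5, 6, 7}  B2 = {2, 3, 4, 5, 7}  B3 = {1, 2, 3, 4, 5}
Tree: B1–B2, B2–B3

Every bag has size at most 5, so the width is 5 − 1 = 4 and tw(G) ≤ 4. Conversely, {1, 2, 3, 4, 5} is a clique of size 5, and the vertices of any clique must share a bag in every tree decomposition; so some bag has ≥ 5 vertices and tw(G) ≥ 4. The upper and lower bounds meet at 4, so that is the treewidth.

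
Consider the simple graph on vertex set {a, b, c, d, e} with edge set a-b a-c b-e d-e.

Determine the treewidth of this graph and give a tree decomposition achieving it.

Every bag has size at most 2, so the width is 2 − 1 = 1 and tw(G) ≤ 1. Any graph with an edge has treewidth ≥ 1, and G has the edge d–e. Hence tw(G) = 1 exactly.

Treewidth 1.
Bags: B1 = {d, e}  B2 = {b, e}  B3 = {a, b}  B4 = {a, c}
Tree: B1–B2, B2–B3, B3–B4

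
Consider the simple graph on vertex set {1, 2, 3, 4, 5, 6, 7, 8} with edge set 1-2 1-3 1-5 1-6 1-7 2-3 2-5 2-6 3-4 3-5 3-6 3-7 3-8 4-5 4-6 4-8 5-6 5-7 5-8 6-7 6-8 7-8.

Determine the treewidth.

A width-4 tree decomposition is:
Bags: B1 = {1, 3, 5, 6, 7}  B2 = {3, 5, 6, 7, 8}  B3 = {1, 2, 3, 5, 6}  B4 = {3, 4, 5, 6, 8}
Tree: B1–B2, B1–B3, B2–B4
Each bag holds 5 vertices, so the decomposition has width 4, which upper-bounds the treewidth. For the lower bound, the 5 vertices {3, 4, 5, 6, 8} are pairwise adjacent, and any tree decomposition puts a clique entirely inside one bag — forcing width ≥ 4. The upper and lower bounds meet at 4, so that is the treewidth.

4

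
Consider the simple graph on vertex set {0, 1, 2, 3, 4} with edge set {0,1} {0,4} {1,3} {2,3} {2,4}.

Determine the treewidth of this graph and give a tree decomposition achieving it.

Treewidth 2.
Bags: B1 = {0, 2, 4}  B2 = {0, 1, 2}  B3 = {1, 2, 3}
Tree: B1–B2, B2–B3

Every bag has size at most 3, so the width is 3 − 1 = 2 and tw(G) ≤ 2. The edges 2–4–0–1–3–2 form a cycle, so G is not a tree and its treewidth is at least 2. The upper and lower bounds meet at 2, so that is the treewidth.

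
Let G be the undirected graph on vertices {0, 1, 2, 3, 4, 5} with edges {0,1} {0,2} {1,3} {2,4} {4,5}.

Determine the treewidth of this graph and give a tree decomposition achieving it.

Treewidth 1.
One such decomposition:
Bags: B1 = {1, 3}  B2 = {0, 1}  B3 = {0, 2}  B4 = {2, 4}  B5 = {4, 5}
Tree: B1–B2, B2–B3, B3–B4, B4–B5

Each bag holds 2 vertices, so the decomposition has width 1, which upper-bounds the treewidth. Since G has at least one edge (e.g. 3–1), it is not an edgeless graph, so tw(G) ≥ 1. Combining the bounds, tw(G) = 1.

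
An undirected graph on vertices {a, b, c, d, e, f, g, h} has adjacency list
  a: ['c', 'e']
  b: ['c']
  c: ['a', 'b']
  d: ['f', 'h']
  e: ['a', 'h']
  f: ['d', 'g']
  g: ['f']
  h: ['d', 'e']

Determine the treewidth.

1

A width-1 tree decomposition is:
Bags: B1 = {f, g}  B2 = {d, f}  B3 = {d, h}  B4 = {e, h}  B5 = {a, e}  B6 = {a, c}  B7 = {b, c}
Tree: B1–B2, B2–B3, B3–B4, B4–B5, B5–B6, B6–B7
Every bag has size at most 2, so the width is 2 − 1 = 1 and tw(G) ≤ 1. Any graph with an edge has treewidth ≥ 1, and G has the edge g–f. Combining the bounds, tw(G) = 1.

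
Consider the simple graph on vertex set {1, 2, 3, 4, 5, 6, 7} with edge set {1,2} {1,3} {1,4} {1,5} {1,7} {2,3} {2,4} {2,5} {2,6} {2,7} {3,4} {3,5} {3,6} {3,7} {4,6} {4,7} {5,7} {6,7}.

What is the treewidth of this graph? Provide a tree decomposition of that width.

Each bag holds 5 vertices, so the decomposition has width 4, which upper-bounds the treewidth. Conversely, {1, 2, 3, 4, 7} is a clique of size 5, and the vertices of any clique must share a bag in every tree decomposition; so some bag has ≥ 5 vertices and tw(G) ≥ 4. Therefore the treewidth is 4.

Treewidth 4.
Bags: B1 = {1, 2, 3, 4, 7}  B2 = {2, 3, 4, 6, 7}  B3 = {1, 2, 3, 5, 7}
Tree: B1–B2, B1–B3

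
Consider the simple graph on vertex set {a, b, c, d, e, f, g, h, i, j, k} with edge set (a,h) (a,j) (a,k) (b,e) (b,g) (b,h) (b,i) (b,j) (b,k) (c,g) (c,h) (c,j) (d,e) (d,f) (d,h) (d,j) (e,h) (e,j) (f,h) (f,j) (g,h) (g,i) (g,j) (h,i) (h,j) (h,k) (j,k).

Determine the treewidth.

3

A width-3 tree decomposition is:
Bags: B1 = {b, g, h, j}  B2 = {b, e, h, j}  B3 = {b, h, j, k}  B4 = {d, e, h, j}  B5 = {c, g, h, j}  B6 = {d, f, h, j}  B7 = {b, g, h, i}  B8 = {a, h, j, k}
Tree: B1–B2, B2–B3, B2–B4, B1–B5, B4–B6, B1–B7, B3–B8
Each bag holds 4 vertices, so the decomposition has width 3, which upper-bounds the treewidth. For the lower bound, the 4 vertices {d, e, h, j} are pairwise adjacent, and any tree decomposition puts a clique entirely inside one bag — forcing width ≥ 3. Combining the bounds, tw(G) = 3.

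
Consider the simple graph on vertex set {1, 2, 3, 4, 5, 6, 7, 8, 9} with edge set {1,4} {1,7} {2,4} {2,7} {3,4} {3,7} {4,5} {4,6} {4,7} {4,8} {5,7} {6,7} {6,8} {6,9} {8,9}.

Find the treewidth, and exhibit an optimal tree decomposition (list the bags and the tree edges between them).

Treewidth 2.
One such decomposition:
Bags: B1 = {4, 6, 8}  B2 = {6, 8, 9}  B3 = {4, 6, 7}  B4 = {4, 5, 7}  B5 = {1, 4, 7}  B6 = {3, 4, 7}  B7 = {2, 4, 7}
Tree: B1–B2, B1–B3, B3–B4, B3–B5, B5–B6, B6–B7

Every bag has size at most 3, so the width is 3 − 1 = 2 and tw(G) ≤ 2. On the other hand G contains the 3-clique {6, 8, 9}. A clique must lie in a single bag of any decomposition, so no decomposition can have width below 2. The upper and lower bounds meet at 2, so that is the treewidth.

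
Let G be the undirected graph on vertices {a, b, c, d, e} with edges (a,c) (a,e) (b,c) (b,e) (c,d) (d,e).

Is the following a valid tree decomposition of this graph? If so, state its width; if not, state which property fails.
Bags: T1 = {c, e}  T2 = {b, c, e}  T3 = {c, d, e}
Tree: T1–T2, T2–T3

No — vertex a appears in no bag.

A tree decomposition must satisfy three properties: every vertex lies in some bag; for every edge, both endpoints lie together in some bag; and for every vertex, the bags containing it form a connected subtree. Here vertex a appears in no bag, so the decomposition is invalid.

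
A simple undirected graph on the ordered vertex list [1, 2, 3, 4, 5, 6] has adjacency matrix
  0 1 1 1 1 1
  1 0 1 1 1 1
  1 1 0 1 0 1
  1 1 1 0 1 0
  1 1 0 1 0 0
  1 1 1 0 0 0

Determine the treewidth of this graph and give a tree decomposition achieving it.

Treewidth 3.
Bags: B1 = {1, 2, 3, 4}  B2 = {1, 2, 4, 5}  B3 = {1, 2, 3, 6}
Tree: B1–B2, B1–B3

The largest bag has 4 vertices, giving width 3; this decomposition certifies tw(G) ≤ 3. For the lower bound, the 4 vertices {1, 2, 3, 4} are pairwise adjacent, and any tree decomposition puts a clique entirely inside one bag — forcing width ≥ 3. Therefore the treewidth is 3.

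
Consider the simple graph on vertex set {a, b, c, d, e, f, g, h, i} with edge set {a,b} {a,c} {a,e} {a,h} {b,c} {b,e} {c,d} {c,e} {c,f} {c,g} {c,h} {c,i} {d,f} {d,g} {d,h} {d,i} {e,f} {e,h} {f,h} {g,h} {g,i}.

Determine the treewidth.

A width-3 tree decomposition is:
Bags: B1 = {c, e, f, h}  B2 = {c, d, f, h}  B3 = {a, c, e, h}  B4 = {c, d, g, h}  B5 = {a, b, c, e}  B6 = {c, d, g, i}
Tree: B1–B2, B1–B3, B2–B4, B3–B5, B4–B6
The largest bag has 4 vertices, giving width 3; this decomposition certifies tw(G) ≤ 3. Conversely, {c, d, g, h} is a clique of size 4, and the vertices of any clique must share a bag in every tree decomposition; so some bag has ≥ 4 vertices and tw(G) ≥ 3. Therefore the treewidth is 3.

3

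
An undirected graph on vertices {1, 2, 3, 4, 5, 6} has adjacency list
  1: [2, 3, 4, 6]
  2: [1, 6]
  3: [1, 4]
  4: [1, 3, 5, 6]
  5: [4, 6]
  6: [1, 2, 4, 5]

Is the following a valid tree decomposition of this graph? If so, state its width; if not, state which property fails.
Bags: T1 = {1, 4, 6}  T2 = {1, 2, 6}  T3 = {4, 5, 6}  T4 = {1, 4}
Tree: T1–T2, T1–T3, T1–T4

A tree decomposition must satisfy three properties: every vertex lies in some bag; for every edge, both endpoints lie together in some bag; and for every vertex, the bags containing it form a connected subtree. Here vertex 3 appears in no bag, so the decomposition is invalid.

No — vertex 3 appears in no bag.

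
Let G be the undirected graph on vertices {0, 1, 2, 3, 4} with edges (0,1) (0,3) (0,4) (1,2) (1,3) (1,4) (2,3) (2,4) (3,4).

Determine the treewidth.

A width-3 tree decomposition is:
Bags: B1 = {0, 1, 3, 4}  B2 = {1, 2, 3, 4}
Tree: B1–B2
Each bag holds 4 vertices, so the decomposition has width 3, which upper-bounds the treewidth. For the lower bound, the 4 vertices {0, 1, 3, 4} are pairwise adjacent, and any tree decomposition puts a clique entirely inside one bag — forcing width ≥ 3. The upper and lower bounds meet at 3, so that is the treewidth.

3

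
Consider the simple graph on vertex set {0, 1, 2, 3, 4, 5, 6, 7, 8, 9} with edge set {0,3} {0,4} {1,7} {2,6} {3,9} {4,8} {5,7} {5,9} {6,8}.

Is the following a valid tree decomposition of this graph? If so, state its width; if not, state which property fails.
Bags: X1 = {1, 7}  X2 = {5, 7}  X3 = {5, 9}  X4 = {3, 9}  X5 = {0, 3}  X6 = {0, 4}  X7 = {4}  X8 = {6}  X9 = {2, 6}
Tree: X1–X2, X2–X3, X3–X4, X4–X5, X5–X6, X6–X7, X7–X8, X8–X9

A tree decomposition must satisfy three properties: every vertex lies in some bag; for every edge, both endpoints lie together in some bag; and for every vertex, the bags containing it form a connected subtree. Here vertex 8 appears in no bag, so the decomposition is invalid.

No — vertex 8 appears in no bag.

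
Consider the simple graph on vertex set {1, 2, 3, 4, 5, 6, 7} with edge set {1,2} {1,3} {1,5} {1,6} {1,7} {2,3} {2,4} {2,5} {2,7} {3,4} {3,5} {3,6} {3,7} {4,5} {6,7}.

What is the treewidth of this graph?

3

A width-3 tree decomposition is:
Bags: B1 = {1, 2, 3, 7}  B2 = {1, 2, 3, 5}  B3 = {1, 3, 6, 7}  B4 = {2, 3, 4, 5}
Tree: B1–B2, B1–B3, B2–B4
Each bag holds 4 vertices, so the decomposition has width 3, which upper-bounds the treewidth. Conversely, {1, 2, 3, 5} is a clique of size 4, and the vertices of any clique must share a bag in every tree decomposition; so some bag has ≥ 4 vertices and tw(G) ≥ 3. Hence tw(G) = 3 exactly.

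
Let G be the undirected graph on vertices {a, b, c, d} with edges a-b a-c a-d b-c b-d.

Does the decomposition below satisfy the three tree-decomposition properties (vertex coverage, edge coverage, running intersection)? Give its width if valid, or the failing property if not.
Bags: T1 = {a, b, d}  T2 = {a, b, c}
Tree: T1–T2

Yes; width 2.

Vertex coverage: the bags together contain {a, b, c, d}, the full vertex set. Edge coverage: each edge of G has both endpoints in at least one bag. Running intersection: for every vertex, the bags containing it form a connected subtree. All three properties hold, so this is a valid tree decomposition of width max|bag| − 1 = 2, and hence tw(G) ≤ 2.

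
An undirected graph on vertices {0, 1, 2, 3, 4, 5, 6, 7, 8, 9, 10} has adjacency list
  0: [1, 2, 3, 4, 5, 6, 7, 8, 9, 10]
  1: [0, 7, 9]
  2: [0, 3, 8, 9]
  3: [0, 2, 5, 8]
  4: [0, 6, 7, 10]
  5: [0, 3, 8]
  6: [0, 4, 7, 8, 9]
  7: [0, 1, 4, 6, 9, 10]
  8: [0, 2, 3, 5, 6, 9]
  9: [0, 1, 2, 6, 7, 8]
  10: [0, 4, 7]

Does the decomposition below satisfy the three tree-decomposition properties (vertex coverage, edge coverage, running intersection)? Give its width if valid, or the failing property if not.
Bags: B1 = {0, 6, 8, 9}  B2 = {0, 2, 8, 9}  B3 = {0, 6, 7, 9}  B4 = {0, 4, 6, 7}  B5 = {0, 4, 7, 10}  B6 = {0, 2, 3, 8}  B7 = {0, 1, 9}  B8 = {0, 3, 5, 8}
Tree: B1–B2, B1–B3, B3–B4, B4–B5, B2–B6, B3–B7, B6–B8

No — edge (7,1) lies in no bag.

A tree decomposition must satisfy three properties: every vertex lies in some bag; for every edge, both endpoints lie together in some bag; and for every vertex, the bags containing it form a connected subtree. Here edge (7,1) lies in no bag, so the decomposition is invalid.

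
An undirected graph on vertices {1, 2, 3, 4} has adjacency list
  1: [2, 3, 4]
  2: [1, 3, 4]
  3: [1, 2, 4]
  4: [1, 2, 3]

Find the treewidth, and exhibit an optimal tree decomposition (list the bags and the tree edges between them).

With just one bag of size 4, the width is 4 − 1 = 3, so tw(G) ≤ 3. On the other hand G contains the 4-clique {1, 2, 3, 4}. A clique must lie in a single bag of any decomposition, so no decomposition can have width below 3. Therefore the treewidth is 3.

Treewidth 3.
One optimal decomposition is:
Bags: B1 = {1, 2, 3, 4}
Tree: (single bag)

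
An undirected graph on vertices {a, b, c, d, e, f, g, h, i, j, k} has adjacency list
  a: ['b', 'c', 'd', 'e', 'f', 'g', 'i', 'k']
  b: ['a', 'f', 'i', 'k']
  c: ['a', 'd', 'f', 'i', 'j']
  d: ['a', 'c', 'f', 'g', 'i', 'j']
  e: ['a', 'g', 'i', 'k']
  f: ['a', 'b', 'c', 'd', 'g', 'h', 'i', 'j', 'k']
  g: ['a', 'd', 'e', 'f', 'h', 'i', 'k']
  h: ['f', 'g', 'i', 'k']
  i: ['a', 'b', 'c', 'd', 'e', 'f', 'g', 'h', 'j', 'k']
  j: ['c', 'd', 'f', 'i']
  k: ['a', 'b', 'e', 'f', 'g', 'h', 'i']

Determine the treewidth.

4

A width-4 tree decomposition is:
Bags: B1 = {a, c, d, f, i}  B2 = {a, d, f, g, i}  B3 = {c, d, f, i, j}  B4 = {a, f, g, i, k}  B5 = {a, e, g, i, k}  B6 = {f, g, h, i, k}  B7 = {a, b, f, i, k}
Tree: B1–B2, B1–B3, B2–B4, B4–B5, B4–B6, B4–B7
Every bag has size at most 5, so the width is 5 − 1 = 4 and tw(G) ≤ 4. For the lower bound, the 5 vertices {a, e, g, i, k} are pairwise adjacent, and any tree decomposition puts a clique entirely inside one bag — forcing width ≥ 4. Combining the bounds, tw(G) = 4.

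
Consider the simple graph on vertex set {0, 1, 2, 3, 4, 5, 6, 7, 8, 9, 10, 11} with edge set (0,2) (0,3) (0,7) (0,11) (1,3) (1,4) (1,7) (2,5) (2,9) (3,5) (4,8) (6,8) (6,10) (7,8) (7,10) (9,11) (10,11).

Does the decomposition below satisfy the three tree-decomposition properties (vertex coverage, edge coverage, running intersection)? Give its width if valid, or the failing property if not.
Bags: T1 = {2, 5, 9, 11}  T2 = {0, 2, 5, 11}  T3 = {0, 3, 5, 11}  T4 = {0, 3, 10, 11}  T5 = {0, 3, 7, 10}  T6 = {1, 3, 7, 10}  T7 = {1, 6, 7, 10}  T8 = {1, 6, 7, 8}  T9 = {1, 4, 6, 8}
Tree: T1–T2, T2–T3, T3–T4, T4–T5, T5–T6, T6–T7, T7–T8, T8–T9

Every vertex of G appears in some bag (union = {0, 1, 2, 3, 4, 5, 6, 7, 8, 9, 10, 11}); every edge is covered by a bag; and for each vertex v the set of bags containing v is connected in the bag tree. The decomposition is therefore valid. The largest bag has 4 vertices, so the width is 3.

Yes; width 3.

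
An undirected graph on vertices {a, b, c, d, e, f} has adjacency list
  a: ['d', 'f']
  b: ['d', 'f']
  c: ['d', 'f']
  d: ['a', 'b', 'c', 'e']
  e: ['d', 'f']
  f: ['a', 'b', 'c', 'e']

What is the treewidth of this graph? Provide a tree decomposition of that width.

Treewidth 2.
One optimal decomposition is:
Bags: B1 = {d, e, f}  B2 = {a, d, f}  B3 = {b, d, f}  B4 = {c, d, f}
Tree: B1–B2, B2–B3, B3–B4

Each bag holds 3 vertices, so the decomposition has width 2, which upper-bounds the treewidth. The edges e–d–a–f–e form a cycle, so G is not a tree and its treewidth is at least 2. Hence tw(G) = 2 exactly.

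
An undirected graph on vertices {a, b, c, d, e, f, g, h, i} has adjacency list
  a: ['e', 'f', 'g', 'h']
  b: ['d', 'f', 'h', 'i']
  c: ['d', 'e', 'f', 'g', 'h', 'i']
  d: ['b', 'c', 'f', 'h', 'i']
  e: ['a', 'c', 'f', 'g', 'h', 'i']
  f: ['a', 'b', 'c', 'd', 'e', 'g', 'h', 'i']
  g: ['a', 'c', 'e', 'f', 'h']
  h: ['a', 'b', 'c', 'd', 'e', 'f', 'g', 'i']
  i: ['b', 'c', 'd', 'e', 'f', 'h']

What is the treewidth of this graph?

4

A width-4 tree decomposition is:
Bags: B1 = {c, e, f, h, i}  B2 = {c, d, f, h, i}  B3 = {c, e, f, g, h}  B4 = {b, d, f, h, i}  B5 = {a, e, f, g, h}
Tree: B1–B2, B1–B3, B2–B4, B3–B5
Every bag has size at most 5, so the width is 5 − 1 = 4 and tw(G) ≤ 4. On the other hand G contains the 5-clique {c, e, f, g, h}. A clique must lie in a single bag of any decomposition, so no decomposition can have width below 4. Combining the bounds, tw(G) = 4.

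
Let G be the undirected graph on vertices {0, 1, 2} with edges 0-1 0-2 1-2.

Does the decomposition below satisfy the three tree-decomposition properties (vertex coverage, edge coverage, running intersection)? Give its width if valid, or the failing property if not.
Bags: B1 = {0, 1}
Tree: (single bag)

A tree decomposition must satisfy three properties: every vertex lies in some bag; for every edge, both endpoints lie together in some bag; and for every vertex, the bags containing it form a connected subtree. Here vertex 2 appears in no bag, so the decomposition is invalid.

No — vertex 2 appears in no bag.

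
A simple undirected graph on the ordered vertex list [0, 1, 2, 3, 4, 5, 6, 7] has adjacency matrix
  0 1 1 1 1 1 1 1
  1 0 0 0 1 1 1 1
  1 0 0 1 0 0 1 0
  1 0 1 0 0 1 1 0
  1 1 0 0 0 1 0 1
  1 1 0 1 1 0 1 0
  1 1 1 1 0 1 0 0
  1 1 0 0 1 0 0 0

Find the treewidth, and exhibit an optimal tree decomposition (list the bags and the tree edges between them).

The largest bag has 4 vertices, giving width 3; this decomposition certifies tw(G) ≤ 3. Conversely, {0, 1, 4, 5} is a clique of size 4, and the vertices of any clique must share a bag in every tree decomposition; so some bag has ≥ 4 vertices and tw(G) ≥ 3. Combining the bounds, tw(G) = 3.

Treewidth 3.
One optimal decomposition is:
Bags: B1 = {0, 1, 5, 6}  B2 = {0, 3, 5, 6}  B3 = {0, 2, 3, 6}  B4 = {0, 1, 4, 5}  B5 = {0, 1, 4, 7}
Tree: B1–B2, B2–B3, B1–B4, B4–B5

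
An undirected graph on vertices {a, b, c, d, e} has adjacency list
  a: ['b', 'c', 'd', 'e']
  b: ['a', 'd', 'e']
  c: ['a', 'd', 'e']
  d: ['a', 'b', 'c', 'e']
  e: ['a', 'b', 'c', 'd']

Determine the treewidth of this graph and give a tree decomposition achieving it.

Every bag has size at most 4, so the width is 4 − 1 = 3 and tw(G) ≤ 3. For the lower bound, the 4 vertices {a, c, d, e} are pairwise adjacent, and any tree decomposition puts a clique entirely inside one bag — forcing width ≥ 3. The upper and lower bounds meet at 3, so that is the treewidth.

Treewidth 3.
One optimal decomposition is:
Bags: B1 = {a, c, d, e}  B2 = {a, b, d, e}
Tree: B1–B2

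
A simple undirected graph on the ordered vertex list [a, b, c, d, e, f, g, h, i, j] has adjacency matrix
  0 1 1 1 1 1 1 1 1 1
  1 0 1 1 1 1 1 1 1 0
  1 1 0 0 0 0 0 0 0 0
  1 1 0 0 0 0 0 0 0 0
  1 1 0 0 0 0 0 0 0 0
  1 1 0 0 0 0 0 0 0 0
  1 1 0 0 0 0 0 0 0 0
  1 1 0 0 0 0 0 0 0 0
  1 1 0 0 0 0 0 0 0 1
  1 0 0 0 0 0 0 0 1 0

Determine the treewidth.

2

A width-2 tree decomposition is:
Bags: B1 = {a, b, c}  B2 = {a, b, f}  B3 = {a, b, h}  B4 = {a, b, i}  B5 = {a, i, j}  B6 = {a, b, d}  B7 = {a, b, e}  B8 = {a, b, g}
Tree: B1–B2, B1–B3, B3–B4, B4–B5, B3–B6, B2–B7, B6–B8
The largest bag has 3 vertices, giving width 2; this decomposition certifies tw(G) ≤ 2. Conversely, {a, i, j} is a clique of size 3, and the vertices of any clique must share a bag in every tree decomposition; so some bag has ≥ 3 vertices and tw(G) ≥ 2. The upper and lower bounds meet at 2, so that is the treewidth.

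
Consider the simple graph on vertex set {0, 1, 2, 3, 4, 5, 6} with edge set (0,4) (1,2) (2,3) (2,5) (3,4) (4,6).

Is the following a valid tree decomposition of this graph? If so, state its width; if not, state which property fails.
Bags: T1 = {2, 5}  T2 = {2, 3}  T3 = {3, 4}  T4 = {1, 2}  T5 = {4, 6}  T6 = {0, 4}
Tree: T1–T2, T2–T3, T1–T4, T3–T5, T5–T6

Yes; width 1.

Vertex coverage: the bags together contain {0, 1, 2, 3, 4, 5, 6}, the full vertex set. Edge coverage: each edge of G has both endpoints in at least one bag. Running intersection: for every vertex, the bags containing it form a connected subtree. All three properties hold, so this is a valid tree decomposition of width max|bag| − 1 = 1, and hence tw(G) ≤ 1.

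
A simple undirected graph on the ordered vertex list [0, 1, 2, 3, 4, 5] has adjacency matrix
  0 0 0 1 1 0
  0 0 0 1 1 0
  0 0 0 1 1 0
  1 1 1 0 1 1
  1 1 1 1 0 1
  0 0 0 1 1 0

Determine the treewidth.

A width-2 tree decomposition is:
Bags: B1 = {1, 3, 4}  B2 = {3, 4, 5}  B3 = {2, 3, 4}  B4 = {0, 3, 4}
Tree: B1–B2, B1–B3, B1–B4
Each bag holds 3 vertices, so the decomposition has width 2, which upper-bounds the treewidth. Conversely, {0, 3, 4} is a clique of size 3, and the vertices of any clique must share a bag in every tree decomposition; so some bag has ≥ 3 vertices and tw(G) ≥ 2. Hence tw(G) = 2 exactly.

2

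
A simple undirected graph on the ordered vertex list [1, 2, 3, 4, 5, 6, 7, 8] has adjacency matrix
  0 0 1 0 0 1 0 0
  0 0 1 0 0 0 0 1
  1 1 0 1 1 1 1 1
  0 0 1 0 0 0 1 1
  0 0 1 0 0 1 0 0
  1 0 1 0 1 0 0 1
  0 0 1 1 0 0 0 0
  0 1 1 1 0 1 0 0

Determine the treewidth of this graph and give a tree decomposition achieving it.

Every bag has size at most 3, so the width is 3 − 1 = 2 and tw(G) ≤ 2. For the lower bound, the 3 vertices {2, 3, 8} are pairwise adjacent, and any tree decomposition puts a clique entirely inside one bag — forcing width ≥ 2. Therefore the treewidth is 2.

Treewidth 2.
Bags: B1 = {3, 5, 6}  B2 = {1, 3, 6}  B3 = {3, 6, 8}  B4 = {2, 3, 8}  B5 = {3, 4, 8}  B6 = {3, 4, 7}
Tree: B1–B2, B1–B3, B3–B4, B4–B5, B5–B6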